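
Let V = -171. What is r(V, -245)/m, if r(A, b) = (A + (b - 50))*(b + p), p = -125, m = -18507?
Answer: -172420/18507 ≈ -9.3165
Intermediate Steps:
r(A, b) = (-125 + b)*(-50 + A + b) (r(A, b) = (A + (b - 50))*(b - 125) = (A + (-50 + b))*(-125 + b) = (-50 + A + b)*(-125 + b) = (-125 + b)*(-50 + A + b))
r(V, -245)/m = (6250 + (-245)**2 - 175*(-245) - 125*(-171) - 171*(-245))/(-18507) = (6250 + 60025 + 42875 + 21375 + 41895)*(-1/18507) = 172420*(-1/18507) = -172420/18507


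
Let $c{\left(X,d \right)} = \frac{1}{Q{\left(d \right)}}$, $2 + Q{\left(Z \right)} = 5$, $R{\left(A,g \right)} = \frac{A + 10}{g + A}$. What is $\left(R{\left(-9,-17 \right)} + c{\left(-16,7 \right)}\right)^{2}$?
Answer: $\frac{529}{6084} \approx 0.086949$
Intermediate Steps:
$R{\left(A,g \right)} = \frac{10 + A}{A + g}$
$Q{\left(Z \right)} = 3$ ($Q{\left(Z \right)} = -2 + 5 = 3$)
$c{\left(X,d \right)} = \frac{1}{3}$
$\left(R{\left(-9,-17 \right)} + c{\left(-16,7 \right)}\right)^{2} = \left(\frac{10 - 9}{-9 - 17} + \frac{1}{3}\right)^{2} = \left(\frac{1}{-26} \cdot 1 + \frac{1}{3}\right)^{2} = \left(\left(- \frac{1}{26}\right) 1 + \frac{1}{3}\right)^{2} = \left(- \frac{1}{26} + \frac{1}{3}\right)^{2} = \left(\frac{23}{78}\right)^{2} = \frac{529}{6084}$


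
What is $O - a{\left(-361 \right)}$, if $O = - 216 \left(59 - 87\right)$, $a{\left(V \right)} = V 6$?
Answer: $8214$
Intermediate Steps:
$a{\left(V \right)} = 6 V$
$O = 6048$ ($O = \left(-216\right) \left(-28\right) = 6048$)
$O - a{\left(-361 \right)} = 6048 - 6 \left(-361\right) = 6048 - -2166 = 6048 + 2166 = 8214$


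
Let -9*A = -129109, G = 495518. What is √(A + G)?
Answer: √4588771/3 ≈ 714.05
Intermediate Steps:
A = 129109/9 (A = -⅑*(-129109) = 129109/9 ≈ 14345.)
√(A + G) = √(129109/9 + 495518) = √(4588771/9) = √4588771/3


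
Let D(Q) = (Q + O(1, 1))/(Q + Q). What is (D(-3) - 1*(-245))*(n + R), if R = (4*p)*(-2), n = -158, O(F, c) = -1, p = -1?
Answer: -36850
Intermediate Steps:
D(Q) = (-1 + Q)/(2*Q) (D(Q) = (Q - 1)/(Q + Q) = (-1 + Q)/((2*Q)) = (-1 + Q)*(1/(2*Q)) = (-1 + Q)/(2*Q))
R = 8 (R = (4*(-1))*(-2) = -4*(-2) = 8)
(D(-3) - 1*(-245))*(n + R) = ((½)*(-1 - 3)/(-3) - 1*(-245))*(-158 + 8) = ((½)*(-⅓)*(-4) + 245)*(-150) = (⅔ + 245)*(-150) = (737/3)*(-150) = -36850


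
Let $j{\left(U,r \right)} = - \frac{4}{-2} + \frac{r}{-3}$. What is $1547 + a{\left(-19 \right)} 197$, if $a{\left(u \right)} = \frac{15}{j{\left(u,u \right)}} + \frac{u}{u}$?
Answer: $\frac{10493}{5} \approx 2098.6$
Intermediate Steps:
$j{\left(U,r \right)} = 2 - \frac{r}{3}$ ($j{\left(U,r \right)} = \left(-4\right) \left(- \frac{1}{2}\right) + r \left(- \frac{1}{3}\right) = 2 - \frac{r}{3}$)
$a{\left(u \right)} = 1 + \frac{15}{2 - \frac{u}{3}}$ ($a{\left(u \right)} = \frac{15}{2 - \frac{u}{3}} + \frac{u}{u} = \frac{15}{2 - \frac{u}{3}} + 1 = 1 + \frac{15}{2 - \frac{u}{3}}$)
$1547 + a{\left(-19 \right)} 197 = 1547 + \frac{-51 - 19}{-6 - 19} \cdot 197 = 1547 + \frac{1}{-25} \left(-70\right) 197 = 1547 + \left(- \frac{1}{25}\right) \left(-70\right) 197 = 1547 + \frac{14}{5} \cdot 197 = 1547 + \frac{2758}{5} = \frac{10493}{5}$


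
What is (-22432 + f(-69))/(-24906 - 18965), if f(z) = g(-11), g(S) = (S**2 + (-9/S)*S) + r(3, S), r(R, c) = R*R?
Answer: 22311/43871 ≈ 0.50856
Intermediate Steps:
r(R, c) = R**2
g(S) = S**2 (g(S) = (S**2 + (-9/S)*S) + 3**2 = (S**2 - 9) + 9 = (-9 + S**2) + 9 = S**2)
f(z) = 121 (f(z) = (-11)**2 = 121)
(-22432 + f(-69))/(-24906 - 18965) = (-22432 + 121)/(-24906 - 18965) = -22311/(-43871) = -22311*(-1/43871) = 22311/43871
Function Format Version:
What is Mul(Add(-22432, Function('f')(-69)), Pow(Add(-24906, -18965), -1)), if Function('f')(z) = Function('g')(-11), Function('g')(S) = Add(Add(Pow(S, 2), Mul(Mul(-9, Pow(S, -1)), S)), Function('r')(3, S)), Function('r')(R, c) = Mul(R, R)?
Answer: Rational(22311, 43871) ≈ 0.50856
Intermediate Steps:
Function('r')(R, c) = Pow(R, 2)
Function('g')(S) = Pow(S, 2) (Function('g')(S) = Add(Add(Pow(S, 2), Mul(Mul(-9, Pow(S, -1)), S)), Pow(3, 2)) = Add(Add(Pow(S, 2), -9), 9) = Add(Add(-9, Pow(S, 2)), 9) = Pow(S, 2))
Function('f')(z) = 121 (Function('f')(z) = Pow(-11, 2) = 121)
Mul(Add(-22432, Function('f')(-69)), Pow(Add(-24906, -18965), -1)) = Mul(Add(-22432, 121), Pow(Add(-24906, -18965), -1)) = Mul(-22311, Pow(-43871, -1)) = Mul(-22311, Rational(-1, 43871)) = Rational(22311, 43871)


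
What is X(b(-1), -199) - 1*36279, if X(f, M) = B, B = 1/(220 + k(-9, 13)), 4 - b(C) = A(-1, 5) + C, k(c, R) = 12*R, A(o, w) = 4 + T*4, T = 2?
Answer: -13640903/376 ≈ -36279.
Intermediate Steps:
A(o, w) = 12 (A(o, w) = 4 + 2*4 = 4 + 8 = 12)
b(C) = -8 - C (b(C) = 4 - (12 + C) = 4 + (-12 - C) = -8 - C)
B = 1/376 (B = 1/(220 + 12*13) = 1/(220 + 156) = 1/376 ≈ 0.0026596)
X(f, M) = 1/376
X(b(-1), -199) - 1*36279 = 1/376 - 1*36279 = 1/376 - 36279 = -13640903/376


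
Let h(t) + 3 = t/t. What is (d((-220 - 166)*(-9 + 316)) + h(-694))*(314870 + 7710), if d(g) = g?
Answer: -38227020320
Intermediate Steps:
h(t) = -2 (h(t) = -3 + t/t = -3 + 1 = -2)
(d((-220 - 166)*(-9 + 316)) + h(-694))*(314870 + 7710) = ((-220 - 166)*(-9 + 316) - 2)*(314870 + 7710) = (-386*307 - 2)*322580 = (-118502 - 2)*322580 = -118504*322580 = -38227020320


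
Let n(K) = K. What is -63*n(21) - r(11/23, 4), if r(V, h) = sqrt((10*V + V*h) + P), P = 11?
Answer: -1323 - sqrt(9361)/23 ≈ -1327.2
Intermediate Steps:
r(V, h) = sqrt(11 + 10*V + V*h) (r(V, h) = sqrt((10*V + V*h) + 11) = sqrt(11 + 10*V + V*h))
-63*n(21) - r(11/23, 4) = -63*21 - sqrt(11 + 10*(11/23) + (11/23)*4) = -1323 - sqrt(11 + 10*(11*(1/23)) + (11*(1/23))*4) = -1323 - sqrt(11 + 10*(11/23) + (11/23)*4) = -1323 - sqrt(11 + 110/23 + 44/23) = -1323 - sqrt(407/23) = -1323 - sqrt(9361)/23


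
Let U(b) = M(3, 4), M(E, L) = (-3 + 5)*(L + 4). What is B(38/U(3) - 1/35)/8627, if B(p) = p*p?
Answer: 431649/676356800 ≈ 0.00063820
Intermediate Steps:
M(E, L) = 8 + 2*L (M(E, L) = 2*(4 + L) = 8 + 2*L)
U(b) = 16 (U(b) = 8 + 2*4 = 8 + 8 = 16)
B(p) = p²
B(38/U(3) - 1/35)/8627 = (38/16 - 1/35)²/8627 = (38*(1/16) - 1*1/35)²*(1/8627) = (19/8 - 1/35)²*(1/8627) = (657/280)²*(1/8627) = (431649/78400)*(1/8627) = 431649/676356800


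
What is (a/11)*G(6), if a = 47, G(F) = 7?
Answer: 329/11 ≈ 29.909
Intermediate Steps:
(a/11)*G(6) = (47/11)*7 = 329/11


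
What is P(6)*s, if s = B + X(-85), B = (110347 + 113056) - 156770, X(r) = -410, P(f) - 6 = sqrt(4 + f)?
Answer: 397338 + 66223*sqrt(10) ≈ 6.0675e+5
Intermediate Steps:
P(f) = 6 + sqrt(4 + f)
B = 66633 (B = 223403 - 156770 = 66633)
s = 66223 (s = 66633 - 410 = 66223)
P(6)*s = (6 + sqrt(4 + 6))*66223 = (6 + sqrt(10))*66223 = 397338 + 66223*sqrt(10)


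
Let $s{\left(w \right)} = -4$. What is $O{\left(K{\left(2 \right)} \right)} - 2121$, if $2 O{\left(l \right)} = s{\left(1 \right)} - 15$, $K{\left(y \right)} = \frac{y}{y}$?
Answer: $- \frac{4261}{2} \approx -2130.5$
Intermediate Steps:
$K{\left(y \right)} = 1$
$O{\left(l \right)} = - \frac{19}{2}$ ($O{\left(l \right)} = \frac{-4 - 15}{2} = \frac{1}{2} \left(-19\right) = - \frac{19}{2}$)
$O{\left(K{\left(2 \right)} \right)} - 2121 = - \frac{19}{2} - 2121 = - \frac{4261}{2}$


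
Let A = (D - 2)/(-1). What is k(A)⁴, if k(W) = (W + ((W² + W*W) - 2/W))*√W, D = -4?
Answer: 11789182084/9 ≈ 1.3099e+9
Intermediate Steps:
A = 6 (A = (-4 - 2)/(-1) = -6*(-1) = 6)
k(W) = √W*(W - 2/W + 2*W²) (k(W) = (W + ((W² + W²) - 2/W))*√W = (W + (2*W² - 2/W))*√W = (W + (-2/W + 2*W²))*√W = (W - 2/W + 2*W²)*√W = √W*(W - 2/W + 2*W²))
k(A)⁴ = ((-2 + 6²*(1 + 2*6))/√6)⁴ = ((√6/6)*(-2 + 36*(1 + 12)))⁴ = ((√6/6)*(-2 + 36*13))⁴ = ((√6/6)*(-2 + 468))⁴ = ((√6/6)*466)⁴ = (233*√6/3)⁴ = 11789182084/9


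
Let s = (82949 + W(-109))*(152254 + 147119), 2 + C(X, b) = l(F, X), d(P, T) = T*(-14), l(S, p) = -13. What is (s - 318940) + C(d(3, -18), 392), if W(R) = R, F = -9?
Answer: 24799740365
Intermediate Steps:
d(P, T) = -14*T
C(X, b) = -15 (C(X, b) = -2 - 13 = -15)
s = 24800059320 (s = (82949 - 109)*(152254 + 147119) = 82840*299373 = 24800059320)
(s - 318940) + C(d(3, -18), 392) = (24800059320 - 318940) - 15 = 24799740380 - 15 = 24799740365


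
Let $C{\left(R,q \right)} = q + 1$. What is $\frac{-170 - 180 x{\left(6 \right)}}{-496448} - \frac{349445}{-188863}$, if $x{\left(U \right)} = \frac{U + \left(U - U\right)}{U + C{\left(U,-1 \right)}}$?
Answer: $\frac{86773686705}{46880329312} \approx 1.851$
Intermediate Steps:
$C{\left(R,q \right)} = 1 + q$
$x{\left(U \right)} = 1$ ($x{\left(U \right)} = \frac{U + \left(U - U\right)}{U + \left(1 - 1\right)} = \frac{U + 0}{U + 0} = \frac{U}{U} = 1$)
$\frac{-170 - 180 x{\left(6 \right)}}{-496448} - \frac{349445}{-188863} = \frac{-170 - 180}{-496448} - \frac{349445}{-188863} = \left(-170 - 180\right) \left(- \frac{1}{496448}\right) - - \frac{349445}{188863} = \left(-350\right) \left(- \frac{1}{496448}\right) + \frac{349445}{188863} = \frac{175}{248224} + \frac{349445}{188863} = \frac{86773686705}{46880329312}$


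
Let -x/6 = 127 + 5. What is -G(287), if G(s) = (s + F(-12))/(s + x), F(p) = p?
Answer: 55/101 ≈ 0.54455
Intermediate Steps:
x = -792 (x = -6*(127 + 5) = -6*132 = -792)
G(s) = (-12 + s)/(-792 + s) (G(s) = (s - 12)/(s - 792) = (-12 + s)/(-792 + s))
-G(287) = -(-12 + 287)/(-792 + 287) = -275/(-505) = -(-1)*275/505 = -1*(-55/101) = 55/101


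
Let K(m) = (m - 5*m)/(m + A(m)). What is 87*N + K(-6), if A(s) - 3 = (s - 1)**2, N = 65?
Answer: 130077/23 ≈ 5655.5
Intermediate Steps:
A(s) = 3 + (-1 + s)**2 (A(s) = 3 + (s - 1)**2 = 3 + (-1 + s)**2)
K(m) = -4*m/(3 + m + (-1 + m)**2) (K(m) = (m - 5*m)/(m + (3 + (-1 + m)**2)) = (-4*m)/(3 + m + (-1 + m)**2) = -4*m/(3 + m + (-1 + m)**2))
87*N + K(-6) = 87*65 - 4*(-6)/(4 + (-6)**2 - 1*(-6)) = 5655 - 4*(-6)/(4 + 36 + 6) = 5655 - 4*(-6)/46 = 5655 - 4*(-6)*1/46 = 5655 + 12/23 = 130077/23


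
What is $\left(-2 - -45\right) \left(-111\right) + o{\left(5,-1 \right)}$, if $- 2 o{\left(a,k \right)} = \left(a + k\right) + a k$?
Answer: $- \frac{9545}{2} \approx -4772.5$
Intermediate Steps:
$o{\left(a,k \right)} = - \frac{a}{2} - \frac{k}{2} - \frac{a k}{2}$ ($o{\left(a,k \right)} = - \frac{\left(a + k\right) + a k}{2} = - \frac{a + k + a k}{2} = - \frac{a}{2} - \frac{k}{2} - \frac{a k}{2}$)
$\left(-2 - -45\right) \left(-111\right) + o{\left(5,-1 \right)} = \left(-2 - -45\right) \left(-111\right) - \left(2 - \frac{5}{2}\right) = \left(-2 + 45\right) \left(-111\right) + \left(- \frac{5}{2} + \frac{1}{2} + \frac{5}{2}\right) = 43 \left(-111\right) + \frac{1}{2} = -4773 + \frac{1}{2} = - \frac{9545}{2}$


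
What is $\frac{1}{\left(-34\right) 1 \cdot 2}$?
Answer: $- \frac{1}{68} \approx -0.014706$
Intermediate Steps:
$\frac{1}{\left(-34\right) 1 \cdot 2} = \frac{1}{\left(-34\right) 2} = \frac{1}{-68} = - \frac{1}{68}$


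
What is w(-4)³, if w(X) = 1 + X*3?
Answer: -1331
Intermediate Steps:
w(X) = 1 + 3*X
w(-4)³ = (1 + 3*(-4))³ = (1 - 12)³ = (-11)³ = -1331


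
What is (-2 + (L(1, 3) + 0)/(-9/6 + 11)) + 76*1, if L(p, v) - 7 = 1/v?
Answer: 4262/57 ≈ 74.772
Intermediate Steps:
L(p, v) = 7 + 1/v
(-2 + (L(1, 3) + 0)/(-9/6 + 11)) + 76*1 = (-2 + ((7 + 1/3) + 0)/(-9/6 + 11)) + 76*1 = (-2 + ((7 + ⅓) + 0)/(-9*⅙ + 11)) + 76 = (-2 + (22/3 + 0)/(-3/2 + 11)) + 76 = (-2 + 22/(3*(19/2))) + 76 = (-2 + (22/3)*(2/19)) + 76 = (-2 + 44/57) + 76 = -70/57 + 76 = 4262/57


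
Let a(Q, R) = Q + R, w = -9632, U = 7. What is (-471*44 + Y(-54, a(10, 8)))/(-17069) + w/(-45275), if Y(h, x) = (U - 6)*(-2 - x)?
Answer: 1103593208/772798975 ≈ 1.4280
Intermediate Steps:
Y(h, x) = -2 - x (Y(h, x) = (7 - 6)*(-2 - x) = 1*(-2 - x) = -2 - x)
(-471*44 + Y(-54, a(10, 8)))/(-17069) + w/(-45275) = (-471*44 + (-2 - (10 + 8)))/(-17069) - 9632/(-45275) = (-20724 + (-2 - 1*18))*(-1/17069) - 9632*(-1/45275) = (-20724 + (-2 - 18))*(-1/17069) + 9632/45275 = (-20724 - 20)*(-1/17069) + 9632/45275 = -20744*(-1/17069) + 9632/45275 = 20744/17069 + 9632/45275 = 1103593208/772798975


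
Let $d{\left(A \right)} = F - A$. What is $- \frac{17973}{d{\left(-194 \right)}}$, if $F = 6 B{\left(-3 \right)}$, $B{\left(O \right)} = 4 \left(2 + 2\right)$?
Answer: $- \frac{17973}{290} \approx -61.976$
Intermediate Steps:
$B{\left(O \right)} = 16$ ($B{\left(O \right)} = 4 \cdot 4 = 16$)
$F = 96$ ($F = 6 \cdot 16 = 96$)
$d{\left(A \right)} = 96 - A$
$- \frac{17973}{d{\left(-194 \right)}} = - \frac{17973}{96 - -194} = - \frac{17973}{96 + 194} = - \frac{17973}{290}$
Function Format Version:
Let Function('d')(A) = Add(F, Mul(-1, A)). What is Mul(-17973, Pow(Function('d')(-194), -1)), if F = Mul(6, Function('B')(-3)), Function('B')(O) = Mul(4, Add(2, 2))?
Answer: Rational(-17973, 290) ≈ -61.976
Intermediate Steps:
Function('B')(O) = 16 (Function('B')(O) = Mul(4, 4) = 16)
F = 96 (F = Mul(6, 16) = 96)
Function('d')(A) = Add(96, Mul(-1, A))
Mul(-17973, Pow(Function('d')(-194), -1)) = Mul(-17973, Pow(Add(96, Mul(-1, -194)), -1)) = Mul(-17973, Pow(Add(96, 194), -1)) = Mul(-17973, Pow(290, -1)) = Mul(-17973, Rational(1, 290)) = Rational(-17973, 290)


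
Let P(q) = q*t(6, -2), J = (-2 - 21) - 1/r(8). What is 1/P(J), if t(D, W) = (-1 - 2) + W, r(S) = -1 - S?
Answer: 9/1030 ≈ 0.0087379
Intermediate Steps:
t(D, W) = -3 + W
J = -206/9 (J = (-2 - 21) - 1/(-1 - 1*8) = -23 - 1/(-1 - 8) = -23 - 1/(-9) = -23 - 1*(-1/9) = -23 + 1/9 = -206/9 ≈ -22.889)
P(q) = -5*q (P(q) = q*(-3 - 2) = q*(-5) = -5*q)
1/P(J) = 1/(-5*(-206/9)) = 1/(1030/9) = 9/1030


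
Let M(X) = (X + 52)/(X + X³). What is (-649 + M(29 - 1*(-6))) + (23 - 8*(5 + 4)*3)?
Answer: -36130133/42910 ≈ -842.00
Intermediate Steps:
M(X) = (52 + X)/(X + X³)
(-649 + M(29 - 1*(-6))) + (23 - 8*(5 + 4)*3) = (-649 + (52 + (29 - 1*(-6)))/((29 - 1*(-6)) + (29 - 1*(-6))³)) + (23 - 8*(5 + 4)*3) = (-649 + (52 + (29 + 6))/((29 + 6) + (29 + 6)³)) + (23 - 72*3) = (-649 + (52 + 35)/(35 + 35³)) + (23 - 8*27) = (-649 + 87/(35 + 42875)) + (23 - 216) = (-649 + 87/42910) - 193 = -27848503/42910 - 193 = -36130133/42910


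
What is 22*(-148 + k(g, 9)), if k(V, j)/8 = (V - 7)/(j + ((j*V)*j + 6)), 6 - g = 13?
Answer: -224356/69 ≈ -3251.5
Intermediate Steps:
g = -7 (g = 6 - 1*13 = 6 - 13 = -7)
k(V, j) = 8*(-7 + V)/(6 + j + V*j**2) (k(V, j) = 8*((V - 7)/(j + ((j*V)*j + 6))) = 8*((-7 + V)/(j + ((V*j)*j + 6))) = 8*((-7 + V)/(j + (V*j**2 + 6))) = 8*((-7 + V)/(j + (6 + V*j**2))) = 8*((-7 + V)/(6 + j + V*j**2)) = 8*(-7 + V)/(6 + j + V*j**2))
22*(-148 + k(g, 9)) = 22*(-148 + 8*(-7 - 7)/(6 + 9 - 7*9**2)) = 22*(-148 + 8*(-14)/(6 + 9 - 7*81)) = 22*(-148 + 8*(-14)/(6 + 9 - 567)) = 22*(-148 + 8*(-14)/(-552)) = 22*(-148 + 8*(-1/552)*(-14)) = 22*(-148 + 14/69) = 22*(-10198/69) = -224356/69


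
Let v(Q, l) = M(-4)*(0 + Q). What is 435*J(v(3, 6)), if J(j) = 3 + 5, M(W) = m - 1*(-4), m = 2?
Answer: 3480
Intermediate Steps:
M(W) = 6 (M(W) = 2 - 1*(-4) = 2 + 4 = 6)
v(Q, l) = 6*Q (v(Q, l) = 6*(0 + Q) = 6*Q)
J(j) = 8
435*J(v(3, 6)) = 435*8 = 3480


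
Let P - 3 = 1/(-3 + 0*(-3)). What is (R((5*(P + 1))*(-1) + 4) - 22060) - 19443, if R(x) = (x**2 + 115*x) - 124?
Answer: -387629/9 ≈ -43070.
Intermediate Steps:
P = 8/3 (P = 3 + 1/(-3 + 0*(-3)) = 3 + 1/(-3 + 0) = 3 + 1/(-3) = 3 - 1/3 = 8/3 ≈ 2.6667)
R(x) = -124 + x**2 + 115*x
(R((5*(P + 1))*(-1) + 4) - 22060) - 19443 = ((-124 + ((5*(8/3 + 1))*(-1) + 4)**2 + 115*((5*(8/3 + 1))*(-1) + 4)) - 22060) - 19443 = ((-124 + ((5*(11/3))*(-1) + 4)**2 + 115*((5*(11/3))*(-1) + 4)) - 22060) - 19443 = ((-124 + ((55/3)*(-1) + 4)**2 + 115*((55/3)*(-1) + 4)) - 22060) - 19443 = ((-124 + (-55/3 + 4)**2 + 115*(-55/3 + 4)) - 22060) - 19443 = ((-124 + (-43/3)**2 + 115*(-43/3)) - 22060) - 19443 = ((-124 + 1849/9 - 4945/3) - 22060) - 19443 = (-14102/9 - 22060) - 19443 = -212642/9 - 19443 = -387629/9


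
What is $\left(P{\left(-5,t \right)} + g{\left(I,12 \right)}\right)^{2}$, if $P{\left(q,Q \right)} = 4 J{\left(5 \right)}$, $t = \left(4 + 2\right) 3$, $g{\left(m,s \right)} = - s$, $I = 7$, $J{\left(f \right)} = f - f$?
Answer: $144$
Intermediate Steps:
$J{\left(f \right)} = 0$
$t = 18$ ($t = 6 \cdot 3 = 18$)
$P{\left(q,Q \right)} = 0$ ($P{\left(q,Q \right)} = 4 \cdot 0 = 0$)
$\left(P{\left(-5,t \right)} + g{\left(I,12 \right)}\right)^{2} = \left(0 - 12\right)^{2} = \left(-12\right)^{2} = 144$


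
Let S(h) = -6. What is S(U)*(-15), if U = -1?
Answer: 90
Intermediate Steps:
S(U)*(-15) = -6*(-15) = 90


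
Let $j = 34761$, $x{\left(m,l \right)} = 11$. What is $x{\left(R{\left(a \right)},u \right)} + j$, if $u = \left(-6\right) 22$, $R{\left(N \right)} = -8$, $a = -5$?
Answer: $34772$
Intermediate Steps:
$u = -132$
$x{\left(R{\left(a \right)},u \right)} + j = 11 + 34761 = 34772$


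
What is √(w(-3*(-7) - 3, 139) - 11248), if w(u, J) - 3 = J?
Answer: 3*I*√1234 ≈ 105.39*I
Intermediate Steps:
w(u, J) = 3 + J
√(w(-3*(-7) - 3, 139) - 11248) = √((3 + 139) - 11248) = √(142 - 11248) = √(-11106) = 3*I*√1234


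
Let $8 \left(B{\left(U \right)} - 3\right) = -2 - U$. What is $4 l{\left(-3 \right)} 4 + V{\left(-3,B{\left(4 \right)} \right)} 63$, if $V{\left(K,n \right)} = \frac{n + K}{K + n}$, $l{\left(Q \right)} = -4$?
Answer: $-1$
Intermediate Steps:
$B{\left(U \right)} = \frac{11}{4} - \frac{U}{8}$ ($B{\left(U \right)} = 3 + \frac{-2 - U}{8} = 3 - \left(\frac{1}{4} + \frac{U}{8}\right) = \frac{11}{4} - \frac{U}{8}$)
$V{\left(K,n \right)} = 1$ ($V{\left(K,n \right)} = \frac{K + n}{K + n} = 1$)
$4 l{\left(-3 \right)} 4 + V{\left(-3,B{\left(4 \right)} \right)} 63 = 4 \left(-4\right) 4 + 1 \cdot 63 = \left(-16\right) 4 + 63 = -64 + 63 = -1$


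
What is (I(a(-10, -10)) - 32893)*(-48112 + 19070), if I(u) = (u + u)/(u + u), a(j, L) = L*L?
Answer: 955249464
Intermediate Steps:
a(j, L) = L**2
I(u) = 1 (I(u) = (2*u)/((2*u)) = (2*u)*(1/(2*u)) = 1)
(I(a(-10, -10)) - 32893)*(-48112 + 19070) = (1 - 32893)*(-48112 + 19070) = -32892*(-29042) = 955249464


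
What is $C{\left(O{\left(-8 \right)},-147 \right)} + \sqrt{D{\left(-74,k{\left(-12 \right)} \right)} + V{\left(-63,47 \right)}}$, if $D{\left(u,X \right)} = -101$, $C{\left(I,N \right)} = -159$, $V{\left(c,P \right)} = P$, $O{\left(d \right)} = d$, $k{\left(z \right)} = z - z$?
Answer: $-159 + 3 i \sqrt{6} \approx -159.0 + 7.3485 i$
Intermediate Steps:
$k{\left(z \right)} = 0$
$C{\left(O{\left(-8 \right)},-147 \right)} + \sqrt{D{\left(-74,k{\left(-12 \right)} \right)} + V{\left(-63,47 \right)}} = -159 + \sqrt{-101 + 47} = -159 + \sqrt{-54} = -159 + 3 i \sqrt{6}$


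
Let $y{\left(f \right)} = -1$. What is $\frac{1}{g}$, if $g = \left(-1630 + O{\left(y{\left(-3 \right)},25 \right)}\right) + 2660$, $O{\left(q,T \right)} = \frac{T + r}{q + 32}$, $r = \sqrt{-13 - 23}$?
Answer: $\frac{990605}{1021122061} - \frac{186 i}{1021122061} \approx 0.00097011 - 1.8215 \cdot 10^{-7} i$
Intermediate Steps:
$r = 6 i$ ($r = \sqrt{-36} = 6 i \approx 6.0 i$)
$O{\left(q,T \right)} = \frac{T + 6 i}{32 + q}$ ($O{\left(q,T \right)} = \frac{T + 6 i}{q + 32} = \frac{T + 6 i}{32 + q}$)
$g = \frac{31955}{31} + \frac{6 i}{31}$ ($g = \left(-1630 + \frac{25 + 6 i}{32 - 1}\right) + 2660 = \left(-1630 + \frac{25 + 6 i}{31}\right) + 2660 = \left(-1630 + \left(\frac{25}{31} + \frac{6 i}{31}\right)\right) + 2660 = \left(- \frac{50505}{31} + \frac{6 i}{31}\right) + 2660 = \frac{31955}{31} + \frac{6 i}{31} \approx 1030.8 + 0.19355 i$)
$\frac{1}{g} = \frac{1}{\frac{31955}{31} + \frac{6 i}{31}} = \frac{961 \left(\frac{31955}{31} - \frac{6 i}{31}\right)}{1021122061}$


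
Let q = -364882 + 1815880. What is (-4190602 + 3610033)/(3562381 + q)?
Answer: -580569/5013379 ≈ -0.11580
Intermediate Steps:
q = 1450998
(-4190602 + 3610033)/(3562381 + q) = (-4190602 + 3610033)/(3562381 + 1450998) = -580569/5013379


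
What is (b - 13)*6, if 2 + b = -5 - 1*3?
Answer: -138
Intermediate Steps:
b = -10 (b = -2 + (-5 - 1*3) = -2 + (-5 - 3) = -2 - 8 = -10)
(b - 13)*6 = (-10 - 13)*6 = -23*6 = -138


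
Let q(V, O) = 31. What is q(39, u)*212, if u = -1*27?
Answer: 6572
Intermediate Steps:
u = -27
q(39, u)*212 = 31*212 = 6572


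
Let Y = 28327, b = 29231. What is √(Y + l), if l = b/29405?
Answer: √24493914103730/29405 ≈ 168.31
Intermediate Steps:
l = 29231/29405 ≈ 0.99408
√(Y + l) = √(28327 + 29231/29405) = √(832984666/29405) = √24493914103730/29405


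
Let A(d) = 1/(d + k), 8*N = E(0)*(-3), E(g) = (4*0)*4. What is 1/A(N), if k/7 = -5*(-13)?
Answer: 455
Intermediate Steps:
E(g) = 0 (E(g) = 0*4 = 0)
N = 0 (N = (0*(-3))/8 = (1/8)*0 = 0)
k = 455 (k = 7*(-5*(-13)) = 7*65 = 455)
A(d) = 1/(455 + d) (A(d) = 1/(d + 455) = 1/(455 + d))
1/A(N) = 1/(1/(455 + 0)) = 1/(1/455) = 455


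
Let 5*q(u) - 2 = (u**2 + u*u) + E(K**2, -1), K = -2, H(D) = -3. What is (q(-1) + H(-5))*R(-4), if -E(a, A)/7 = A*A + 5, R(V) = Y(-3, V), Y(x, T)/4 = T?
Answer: 848/5 ≈ 169.60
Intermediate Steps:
Y(x, T) = 4*T
R(V) = 4*V
E(a, A) = -35 - 7*A**2 (E(a, A) = -7*(A*A + 5) = -7*(A**2 + 5) = -7*(5 + A**2) = -35 - 7*A**2)
q(u) = -8 + 2*u**2/5 (q(u) = 2/5 + ((u**2 + u*u) + (-35 - 7*(-1)**2))/5 = 2/5 + ((u**2 + u**2) + (-35 - 7*1))/5 = 2/5 + (2*u**2 + (-35 - 7))/5 = 2/5 + (2*u**2 - 42)/5 = 2/5 + (-42 + 2*u**2)/5 = 2/5 + (-42/5 + 2*u**2/5) = -8 + 2*u**2/5)
(q(-1) + H(-5))*R(-4) = ((-8 + (2/5)*(-1)**2) - 3)*(4*(-4)) = ((-8 + (2/5)*1) - 3)*(-16) = ((-8 + 2/5) - 3)*(-16) = (-38/5 - 3)*(-16) = -53/5*(-16) = 848/5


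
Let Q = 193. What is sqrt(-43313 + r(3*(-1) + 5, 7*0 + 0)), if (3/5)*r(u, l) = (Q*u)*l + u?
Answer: I*sqrt(389787)/3 ≈ 208.11*I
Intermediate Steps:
r(u, l) = 5*u/3 + 965*l*u/3 (r(u, l) = 5*((193*u)*l + u)/3 = 5*(193*l*u + u)/3 = 5*(u + 193*l*u)/3 = 5*u/3 + 965*l*u/3)
sqrt(-43313 + r(3*(-1) + 5, 7*0 + 0)) = sqrt(-43313 + 5*(3*(-1) + 5)*(1 + 193*(7*0 + 0))/3) = sqrt(-43313 + 5*(-3 + 5)*(1 + 193*(0 + 0))/3) = sqrt(-43313 + (5/3)*2*(1 + 193*0)) = sqrt(-43313 + (5/3)*2*(1 + 0)) = sqrt(-43313 + (5/3)*2*1) = sqrt(-43313 + 10/3) = sqrt(-129929/3) = I*sqrt(389787)/3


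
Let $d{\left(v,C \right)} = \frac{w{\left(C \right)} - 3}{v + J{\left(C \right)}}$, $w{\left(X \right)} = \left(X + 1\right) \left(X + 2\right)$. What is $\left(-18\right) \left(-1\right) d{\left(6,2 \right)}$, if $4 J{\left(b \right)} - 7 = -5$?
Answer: $\frac{324}{13} \approx 24.923$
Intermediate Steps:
$J{\left(b \right)} = \frac{1}{2}$ ($J{\left(b \right)} = \frac{7}{4} + \frac{1}{4} \left(-5\right) = \frac{7}{4} - \frac{5}{4} = \frac{1}{2}$)
$w{\left(X \right)} = \left(1 + X\right) \left(2 + X\right)$
$d{\left(v,C \right)} = \frac{-1 + C^{2} + 3 C}{\frac{1}{2} + v}$ ($d{\left(v,C \right)} = \frac{\left(2 + C^{2} + 3 C\right) - 3}{v + \frac{1}{2}} = \frac{-1 + C^{2} + 3 C}{\frac{1}{2} + v}$)
$\left(-18\right) \left(-1\right) d{\left(6,2 \right)} = \left(-18\right) \left(-1\right) \frac{2 \left(-1 + 2^{2} + 3 \cdot 2\right)}{1 + 2 \cdot 6} = 18 \frac{2 \left(-1 + 4 + 6\right)}{1 + 12} = 18 \cdot 2 \cdot \frac{1}{13} \cdot 9 = 18 \cdot \frac{18}{13} = \frac{324}{13}$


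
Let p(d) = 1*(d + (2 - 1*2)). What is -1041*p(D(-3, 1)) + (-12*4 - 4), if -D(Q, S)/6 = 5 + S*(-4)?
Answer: 6194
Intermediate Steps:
D(Q, S) = -30 + 24*S (D(Q, S) = -6*(5 + S*(-4)) = -6*(5 - 4*S) = -30 + 24*S)
p(d) = d (p(d) = 1*(d + (2 - 2)) = 1*(d + 0) = 1*d = d)
-1041*p(D(-3, 1)) + (-12*4 - 4) = -1041*(-30 + 24*1) + (-12*4 - 4) = -1041*(-30 + 24) + (-48 - 4) = -1041*(-6) - 52 = 6246 - 52 = 6194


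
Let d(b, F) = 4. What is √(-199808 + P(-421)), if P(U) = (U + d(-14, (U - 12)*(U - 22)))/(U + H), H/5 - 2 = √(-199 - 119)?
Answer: √((82120671 - 999040*I*√318)/(-411 + 5*I*√318)) ≈ 0.e-4 + 447.0*I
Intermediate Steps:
H = 10 + 5*I*√318 (H = 10 + 5*√(-199 - 119) = 10 + 5*√(-318) = 10 + 5*(I*√318) = 10 + 5*I*√318 ≈ 10.0 + 89.163*I)
P(U) = (4 + U)/(10 + U + 5*I*√318) (P(U) = (U + 4)/(U + (10 + 5*I*√318)) = (4 + U)/(10 + U + 5*I*√318))
√(-199808 + P(-421)) = √(-199808 + (4 - 421)/(10 - 421 + 5*I*√318)) = √(-199808 - 417/(-411 + 5*I*√318))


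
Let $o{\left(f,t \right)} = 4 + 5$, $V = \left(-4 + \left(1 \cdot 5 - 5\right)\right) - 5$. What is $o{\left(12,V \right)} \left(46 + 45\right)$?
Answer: $819$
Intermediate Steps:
$V = -9$ ($V = \left(-4 + \left(5 - 5\right)\right) - 5 = \left(-4 + 0\right) - 5 = -4 - 5 = -9$)
$o{\left(f,t \right)} = 9$
$o{\left(12,V \right)} \left(46 + 45\right) = 9 \left(46 + 45\right) = 9 \cdot 91 = 819$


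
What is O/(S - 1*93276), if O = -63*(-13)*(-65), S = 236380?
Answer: -4095/11008 ≈ -0.37200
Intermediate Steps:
O = -53235 (O = 819*(-65) = -53235)
O/(S - 1*93276) = -53235/(236380 - 1*93276) = -53235/(236380 - 93276) = -53235/143104 = -53235*1/143104 = -4095/11008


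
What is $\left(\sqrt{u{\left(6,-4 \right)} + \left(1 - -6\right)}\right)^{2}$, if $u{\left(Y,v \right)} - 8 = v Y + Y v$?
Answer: $-33$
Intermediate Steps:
$u{\left(Y,v \right)} = 8 + 2 Y v$ ($u{\left(Y,v \right)} = 8 + \left(v Y + Y v\right) = 8 + \left(Y v + Y v\right) = 8 + 2 Y v$)
$\left(\sqrt{u{\left(6,-4 \right)} + \left(1 - -6\right)}\right)^{2} = \left(\sqrt{\left(8 + 2 \cdot 6 \left(-4\right)\right) + \left(1 - -6\right)}\right)^{2} = \left(\sqrt{\left(8 - 48\right) + \left(1 + 6\right)}\right)^{2} = \left(\sqrt{-40 + 7}\right)^{2} = \left(\sqrt{-33}\right)^{2} = \left(i \sqrt{33}\right)^{2} = -33$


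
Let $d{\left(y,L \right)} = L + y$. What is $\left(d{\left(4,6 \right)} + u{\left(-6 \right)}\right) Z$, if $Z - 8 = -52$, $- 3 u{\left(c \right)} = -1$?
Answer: $- \frac{1364}{3} \approx -454.67$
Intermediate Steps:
$u{\left(c \right)} = \frac{1}{3}$ ($u{\left(c \right)} = \left(- \frac{1}{3}\right) \left(-1\right) = \frac{1}{3}$)
$Z = -44$ ($Z = 8 - 52 = -44$)
$\left(d{\left(4,6 \right)} + u{\left(-6 \right)}\right) Z = \left(\left(6 + 4\right) + \frac{1}{3}\right) \left(-44\right) = \left(10 + \frac{1}{3}\right) \left(-44\right) = \frac{31}{3} \left(-44\right) = - \frac{1364}{3}$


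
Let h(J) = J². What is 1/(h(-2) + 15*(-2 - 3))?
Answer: -1/71 ≈ -0.014085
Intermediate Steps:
1/(h(-2) + 15*(-2 - 3)) = 1/((-2)² + 15*(-2 - 3)) = 1/(4 + 15*(-5)) = 1/(4 - 75) = 1/(-71) = -1/71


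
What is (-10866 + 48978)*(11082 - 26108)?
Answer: -572670912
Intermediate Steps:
(-10866 + 48978)*(11082 - 26108) = 38112*(-15026) = -572670912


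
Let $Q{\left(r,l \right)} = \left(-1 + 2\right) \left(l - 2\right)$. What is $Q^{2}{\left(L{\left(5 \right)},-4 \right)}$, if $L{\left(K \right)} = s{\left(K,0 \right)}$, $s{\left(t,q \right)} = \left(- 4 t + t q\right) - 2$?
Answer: $36$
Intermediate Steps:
$s{\left(t,q \right)} = -2 - 4 t + q t$ ($s{\left(t,q \right)} = \left(- 4 t + q t\right) - 2 = -2 - 4 t + q t$)
$L{\left(K \right)} = -2 - 4 K$ ($L{\left(K \right)} = -2 - 4 K + 0 K = -2 - 4 K + 0 = -2 - 4 K$)
$Q{\left(r,l \right)} = -2 + l$ ($Q{\left(r,l \right)} = 1 \left(-2 + l\right) = -2 + l$)
$Q^{2}{\left(L{\left(5 \right)},-4 \right)} = \left(-2 - 4\right)^{2} = \left(-6\right)^{2} = 36$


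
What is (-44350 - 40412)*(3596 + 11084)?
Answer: -1244306160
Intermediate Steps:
(-44350 - 40412)*(3596 + 11084) = -84762*14680 = -1244306160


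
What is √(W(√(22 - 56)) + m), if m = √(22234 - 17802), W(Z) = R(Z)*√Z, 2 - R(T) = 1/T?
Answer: √34*√(136*√277 + 34^(¼)*√I*(68 + I*√34))/34 ≈ 8.3513 + 0.22199*I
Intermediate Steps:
R(T) = 2 - 1/T
W(Z) = √Z*(2 - 1/Z) (W(Z) = (2 - 1/Z)*√Z = √Z*(2 - 1/Z))
m = 4*√277 (m = √4432 = 4*√277 ≈ 66.573)
√(W(√(22 - 56)) + m) = √((-1 + 2*√(22 - 56))/√(√(22 - 56)) + 4*√277) = √((-1 + 2*√(-34))/√(√(-34)) + 4*√277) = √((-1 + 2*(I*√34))/√(I*√34) + 4*√277) = √((34^(¾)*(-I^(3/2))/34)*(-1 + 2*I*√34) + 4*√277) = √(-34^(¾)*I^(3/2)*(-1 + 2*I*√34)/34 + 4*√277) = √(4*√277 - 34^(¾)*I^(3/2)*(-1 + 2*I*√34)/34)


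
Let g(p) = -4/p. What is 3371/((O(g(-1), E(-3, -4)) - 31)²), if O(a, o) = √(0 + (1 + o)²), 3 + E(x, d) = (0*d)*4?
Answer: 3371/841 ≈ 4.0083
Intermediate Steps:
E(x, d) = -3 (E(x, d) = -3 + (0*d)*4 = -3 + 0*4 = -3 + 0 = -3)
O(a, o) = √((1 + o)²)
3371/((O(g(-1), E(-3, -4)) - 31)²) = 3371/((√((1 - 3)²) - 31)²) = 3371/((√((-2)²) - 31)²) = 3371/((√4 - 31)²) = 3371/((2 - 31)²) = 3371/((-29)²) = 3371/841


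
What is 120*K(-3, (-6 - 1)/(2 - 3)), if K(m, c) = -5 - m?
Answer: -240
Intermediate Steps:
120*K(-3, (-6 - 1)/(2 - 3)) = 120*(-5 - 1*(-3)) = 120*(-5 + 3) = 120*(-2) = -240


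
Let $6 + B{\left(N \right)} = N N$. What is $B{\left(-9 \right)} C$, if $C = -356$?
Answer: $-26700$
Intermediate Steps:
$B{\left(N \right)} = -6 + N^{2}$ ($B{\left(N \right)} = -6 + N N = -6 + N^{2}$)
$B{\left(-9 \right)} C = \left(-6 + \left(-9\right)^{2}\right) \left(-356\right) = \left(-6 + 81\right) \left(-356\right) = 75 \left(-356\right) = -26700$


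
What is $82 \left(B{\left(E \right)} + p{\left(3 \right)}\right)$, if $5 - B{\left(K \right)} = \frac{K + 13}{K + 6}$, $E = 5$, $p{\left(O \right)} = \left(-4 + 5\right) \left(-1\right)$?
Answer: $\frac{2132}{11} \approx 193.82$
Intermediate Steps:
$p{\left(O \right)} = -1$ ($p{\left(O \right)} = 1 \left(-1\right) = -1$)
$B{\left(K \right)} = 5 - \frac{13 + K}{6 + K}$ ($B{\left(K \right)} = 5 - \frac{K + 13}{K + 6} = 5 - \frac{13 + K}{6 + K}$)
$82 \left(B{\left(E \right)} + p{\left(3 \right)}\right) = 82 \left(\frac{17 + 4 \cdot 5}{6 + 5} - 1\right) = 82 \left(\frac{17 + 20}{11} - 1\right) = 82 \left(\frac{1}{11} \cdot 37 - 1\right) = 82 \left(\frac{37}{11} - 1\right) = 82 \cdot \frac{26}{11} = \frac{2132}{11}$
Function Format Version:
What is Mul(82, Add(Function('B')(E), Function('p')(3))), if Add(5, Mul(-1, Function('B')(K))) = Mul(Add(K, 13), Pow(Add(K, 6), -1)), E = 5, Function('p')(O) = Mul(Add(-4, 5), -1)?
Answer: Rational(2132, 11) ≈ 193.82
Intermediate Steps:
Function('p')(O) = -1 (Function('p')(O) = Mul(1, -1) = -1)
Function('B')(K) = Add(5, Mul(-1, Pow(Add(6, K), -1), Add(13, K))) (Function('B')(K) = Add(5, Mul(-1, Mul(Add(K, 13), Pow(Add(K, 6), -1)))) = Add(5, Mul(-1, Mul(Add(13, K), Pow(Add(6, K), -1)))) = Add(5, Mul(-1, Mul(Pow(Add(6, K), -1), Add(13, K)))) = Add(5, Mul(-1, Pow(Add(6, K), -1), Add(13, K))))
Mul(82, Add(Function('B')(E), Function('p')(3))) = Mul(82, Add(Mul(Pow(Add(6, 5), -1), Add(17, Mul(4, 5))), -1)) = Mul(82, Add(Mul(Pow(11, -1), Add(17, 20)), -1)) = Mul(82, Add(Mul(Rational(1, 11), 37), -1)) = Mul(82, Add(Rational(37, 11), -1)) = Mul(82, Rational(26, 11)) = Rational(2132, 11)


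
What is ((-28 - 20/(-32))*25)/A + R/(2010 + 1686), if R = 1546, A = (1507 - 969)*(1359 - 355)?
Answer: 416272771/998200896 ≈ 0.41702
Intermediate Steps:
A = 540152 (A = 538*1004 = 540152)
((-28 - 20/(-32))*25)/A + R/(2010 + 1686) = ((-28 - 20/(-32))*25)/540152 + 1546/(2010 + 1686) = ((-28 - 20*(-1/32))*25)*(1/540152) + 1546/3696 = ((-28 + 5/8)*25)*(1/540152) + 1546*(1/3696) = -219/8*25*(1/540152) + 773/1848 = -5475/8*1/540152 + 773/1848 = -5475/4321216 + 773/1848 = 416272771/998200896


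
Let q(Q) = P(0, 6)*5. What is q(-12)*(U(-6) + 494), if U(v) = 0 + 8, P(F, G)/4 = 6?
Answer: 60240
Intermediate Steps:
P(F, G) = 24 (P(F, G) = 4*6 = 24)
U(v) = 8
q(Q) = 120 (q(Q) = 24*5 = 120)
q(-12)*(U(-6) + 494) = 120*(8 + 494) = 120*502 = 60240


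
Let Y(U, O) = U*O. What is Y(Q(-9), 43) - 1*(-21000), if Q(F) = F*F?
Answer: 24483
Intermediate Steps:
Q(F) = F**2
Y(U, O) = O*U
Y(Q(-9), 43) - 1*(-21000) = 43*(-9)**2 - 1*(-21000) = 43*81 + 21000 = 3483 + 21000 = 24483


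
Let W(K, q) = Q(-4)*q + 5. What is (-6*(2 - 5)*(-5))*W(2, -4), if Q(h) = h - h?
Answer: -450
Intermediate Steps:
Q(h) = 0
W(K, q) = 5 (W(K, q) = 0*q + 5 = 0 + 5 = 5)
(-6*(2 - 5)*(-5))*W(2, -4) = -6*(2 - 5)*(-5)*5 = -(-18)*(-5)*5 = -6*15*5 = -90*5 = -450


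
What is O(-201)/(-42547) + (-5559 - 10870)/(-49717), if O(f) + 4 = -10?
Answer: 699700701/2115309199 ≈ 0.33078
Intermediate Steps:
O(f) = -14 (O(f) = -4 - 10 = -14)
O(-201)/(-42547) + (-5559 - 10870)/(-49717) = -14/(-42547) + (-5559 - 10870)/(-49717) = -14*(-1/42547) - 16429*(-1/49717) = 14/42547 + 16429/49717 = 699700701/2115309199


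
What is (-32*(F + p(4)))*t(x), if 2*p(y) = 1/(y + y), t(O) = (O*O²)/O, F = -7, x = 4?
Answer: 3552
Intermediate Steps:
t(O) = O² (t(O) = O³/O = O²)
p(y) = 1/(4*y) (p(y) = 1/(2*(y + y)) = 1/(2*((2*y))) = (1/(2*y))/2 = 1/(4*y))
(-32*(F + p(4)))*t(x) = -32*(-7 + (¼)/4)*4² = -32*(-7 + (¼)*(¼))*16 = -32*(-7 + 1/16)*16 = -32*(-111/16)*16 = 222*16 = 3552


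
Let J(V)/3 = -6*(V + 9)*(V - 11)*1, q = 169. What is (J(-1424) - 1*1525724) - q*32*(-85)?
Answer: -37615494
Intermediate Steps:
J(V) = -18*(-11 + V)*(9 + V) (J(V) = 3*(-6*(V + 9)*(V - 11)*1) = 3*(-6*(9 + V)*(-11 + V)*1) = 3*(-6*(-11 + V)*(9 + V)*1) = 3*(-6*(-11 + V)*(9 + V)) = -18*(-11 + V)*(9 + V))
(J(-1424) - 1*1525724) - q*32*(-85) = ((1782 - 18*(-1424)**2 + 36*(-1424)) - 1*1525724) - 169*32*(-85) = ((1782 - 18*2027776 - 51264) - 1525724) - 5408*(-85) = ((1782 - 36499968 - 51264) - 1525724) - 1*(-459680) = (-36549450 - 1525724) + 459680 = -38075174 + 459680 = -37615494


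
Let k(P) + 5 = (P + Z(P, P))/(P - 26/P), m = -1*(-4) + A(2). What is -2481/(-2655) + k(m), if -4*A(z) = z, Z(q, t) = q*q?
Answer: -157213/19470 ≈ -8.0746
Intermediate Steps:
Z(q, t) = q**2
A(z) = -z/4
m = 7/2 (m = -1*(-4) - 1/4*2 = 4 - 1/2 = 7/2 ≈ 3.5000)
k(P) = -5 + (P + P**2)/(P - 26/P)
-2481/(-2655) + k(m) = -2481/(-2655) + (130 + (7/2)**3 - 4*(7/2)**2)/(-26 + (7/2)**2) = -2481*(-1/2655) + (130 + 343/8 - 4*49/4)/(-26 + 49/4) = 827/885 + (130 + 343/8 - 49)/(-55/4) = 827/885 - 4/55*991/8 = 827/885 - 991/110 = -157213/19470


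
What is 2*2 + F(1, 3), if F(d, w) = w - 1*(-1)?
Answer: 8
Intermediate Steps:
F(d, w) = 1 + w (F(d, w) = w + 1 = 1 + w)
2*2 + F(1, 3) = 2*2 + (1 + 3) = 4 + 4 = 8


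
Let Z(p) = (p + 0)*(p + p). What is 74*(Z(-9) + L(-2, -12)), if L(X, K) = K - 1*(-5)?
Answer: 11470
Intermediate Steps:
L(X, K) = 5 + K (L(X, K) = K + 5 = 5 + K)
Z(p) = 2*p² (Z(p) = p*(2*p) = 2*p²)
74*(Z(-9) + L(-2, -12)) = 74*(2*(-9)² + (5 - 12)) = 74*(2*81 - 7) = 74*(162 - 7) = 74*155 = 11470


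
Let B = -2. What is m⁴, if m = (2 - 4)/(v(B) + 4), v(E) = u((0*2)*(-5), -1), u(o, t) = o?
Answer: 1/16 ≈ 0.062500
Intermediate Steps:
v(E) = 0 (v(E) = (0*2)*(-5) = 0*(-5) = 0)
m = -½ (m = (2 - 4)/(0 + 4) = -2/4 = -2*¼ = -½ ≈ -0.50000)
m⁴ = (-½)⁴ = 1/16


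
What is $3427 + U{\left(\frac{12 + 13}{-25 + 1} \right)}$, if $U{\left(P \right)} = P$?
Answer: $\frac{82223}{24} \approx 3426.0$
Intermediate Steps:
$3427 + U{\left(\frac{12 + 13}{-25 + 1} \right)} = 3427 + \frac{12 + 13}{-25 + 1} = 3427 + \frac{25}{-24} = 3427 + 25 \left(- \frac{1}{24}\right) = 3427 - \frac{25}{24} = \frac{82223}{24}$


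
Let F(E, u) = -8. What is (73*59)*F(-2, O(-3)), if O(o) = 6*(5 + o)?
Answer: -34456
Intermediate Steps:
O(o) = 30 + 6*o
(73*59)*F(-2, O(-3)) = (73*59)*(-8) = 4307*(-8) = -34456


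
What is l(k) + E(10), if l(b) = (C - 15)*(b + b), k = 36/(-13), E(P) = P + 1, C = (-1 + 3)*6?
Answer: 359/13 ≈ 27.615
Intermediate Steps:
C = 12 (C = 2*6 = 12)
E(P) = 1 + P
k = -36/13 (k = 36*(-1/13) = -36/13 ≈ -2.7692)
l(b) = -6*b (l(b) = (12 - 15)*(b + b) = -6*b)
l(k) + E(10) = -6*(-36/13) + (1 + 10) = 216/13 + 11 = 359/13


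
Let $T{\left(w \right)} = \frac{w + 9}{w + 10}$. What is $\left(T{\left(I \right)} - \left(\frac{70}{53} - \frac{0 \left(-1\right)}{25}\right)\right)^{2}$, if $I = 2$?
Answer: $\frac{66049}{404496} \approx 0.16329$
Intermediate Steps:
$T{\left(w \right)} = \frac{9 + w}{10 + w}$
$\left(T{\left(I \right)} - \left(\frac{70}{53} - \frac{0 \left(-1\right)}{25}\right)\right)^{2} = \left(\frac{9 + 2}{10 + 2} - \left(\frac{70}{53} - \frac{0 \left(-1\right)}{25}\right)\right)^{2} = \left(\frac{1}{12} \cdot 11 + \left(\left(-70\right) \frac{1}{53} + 0 \cdot \frac{1}{25}\right)\right)^{2} = \left(\frac{1}{12} \cdot 11 + \left(- \frac{70}{53} + 0\right)\right)^{2} = \left(\frac{11}{12} - \frac{70}{53}\right)^{2} = \left(- \frac{257}{636}\right)^{2} = \frac{66049}{404496}$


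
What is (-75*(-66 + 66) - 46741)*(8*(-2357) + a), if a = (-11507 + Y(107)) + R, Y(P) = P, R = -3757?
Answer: 1589801633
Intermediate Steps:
a = -15157 (a = (-11507 + 107) - 3757 = -11400 - 3757 = -15157)
(-75*(-66 + 66) - 46741)*(8*(-2357) + a) = (-75*(-66 + 66) - 46741)*(8*(-2357) - 15157) = (-75*0 - 46741)*(-18856 - 15157) = (0 - 46741)*(-34013) = -46741*(-34013) = 1589801633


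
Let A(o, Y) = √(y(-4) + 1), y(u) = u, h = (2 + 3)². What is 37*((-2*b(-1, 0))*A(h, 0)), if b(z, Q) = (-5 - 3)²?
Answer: -4736*I*√3 ≈ -8203.0*I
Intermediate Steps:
h = 25 (h = 5² = 25)
b(z, Q) = 64 (b(z, Q) = (-8)² = 64)
A(o, Y) = I*√3 (A(o, Y) = √(-4 + 1) = √(-3) = I*√3)
37*((-2*b(-1, 0))*A(h, 0)) = 37*((-2*64)*(I*√3)) = 37*(-128*I*√3) = -4736*I*√3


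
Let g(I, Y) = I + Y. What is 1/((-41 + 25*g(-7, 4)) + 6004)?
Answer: 1/5888 ≈ 0.00016984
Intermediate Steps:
1/((-41 + 25*g(-7, 4)) + 6004) = 1/((-41 + 25*(-7 + 4)) + 6004) = 1/((-41 + 25*(-3)) + 6004) = 1/((-41 - 75) + 6004) = 1/(-116 + 6004) = 1/5888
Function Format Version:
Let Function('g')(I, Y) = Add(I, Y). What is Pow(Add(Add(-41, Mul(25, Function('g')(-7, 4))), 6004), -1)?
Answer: Rational(1, 5888) ≈ 0.00016984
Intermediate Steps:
Pow(Add(Add(-41, Mul(25, Function('g')(-7, 4))), 6004), -1) = Pow(Add(Add(-41, Mul(25, Add(-7, 4))), 6004), -1) = Pow(Add(Add(-41, Mul(25, -3)), 6004), -1) = Pow(Add(Add(-41, -75), 6004), -1) = Pow(Add(-116, 6004), -1) = Pow(5888, -1) = Rational(1, 5888)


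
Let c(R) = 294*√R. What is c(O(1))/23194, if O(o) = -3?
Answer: 147*I*√3/11597 ≈ 0.021955*I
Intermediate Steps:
c(O(1))/23194 = (294*√(-3))/23194 = (294*(I*√3))*(1/23194) = (294*I*√3)*(1/23194) = 147*I*√3/11597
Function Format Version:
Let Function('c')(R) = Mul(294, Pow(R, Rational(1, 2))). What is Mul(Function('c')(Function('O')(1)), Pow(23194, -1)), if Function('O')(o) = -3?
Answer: Mul(Rational(147, 11597), I, Pow(3, Rational(1, 2))) ≈ Mul(0.021955, I)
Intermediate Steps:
Mul(Function('c')(Function('O')(1)), Pow(23194, -1)) = Mul(Mul(294, Pow(-3, Rational(1, 2))), Pow(23194, -1)) = Mul(Mul(294, Mul(I, Pow(3, Rational(1, 2)))), Rational(1, 23194)) = Mul(Mul(294, I, Pow(3, Rational(1, 2))), Rational(1, 23194)) = Mul(Rational(147, 11597), I, Pow(3, Rational(1, 2)))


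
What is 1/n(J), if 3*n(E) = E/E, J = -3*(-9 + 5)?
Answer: 3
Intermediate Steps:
J = 12 (J = -3*(-4) = 12)
n(E) = 1/3 (n(E) = (E/E)/3 = (1/3)*1 = 1/3)
1/n(J) = 1/(1/3) = 3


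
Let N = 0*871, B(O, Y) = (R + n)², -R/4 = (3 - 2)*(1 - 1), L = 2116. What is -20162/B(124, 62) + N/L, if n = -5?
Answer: -20162/25 ≈ -806.48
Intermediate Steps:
R = 0 (R = -4*(3 - 2)*(1 - 1) = -4*0 = 0)
B(O, Y) = 25 (B(O, Y) = (0 - 5)² = (-5)² = 25)
N = 0
-20162/B(124, 62) + N/L = -20162/25 + 0/2116 = -20162*1/25 + 0*(1/2116) = -20162/25 + 0 = -20162/25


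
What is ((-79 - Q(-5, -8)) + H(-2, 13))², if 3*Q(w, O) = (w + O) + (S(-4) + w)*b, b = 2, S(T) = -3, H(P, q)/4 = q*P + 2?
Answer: 246016/9 ≈ 27335.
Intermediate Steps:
H(P, q) = 8 + 4*P*q (H(P, q) = 4*(q*P + 2) = 4*(P*q + 2) = 4*(2 + P*q) = 8 + 4*P*q)
Q(w, O) = -2 + w + O/3 (Q(w, O) = ((w + O) + (-3 + w)*2)/3 = ((O + w) + (-6 + 2*w))/3 = (-6 + O + 3*w)/3 = -2 + w + O/3)
((-79 - Q(-5, -8)) + H(-2, 13))² = ((-79 - (-2 - 5 + (⅓)*(-8))) + (8 + 4*(-2)*13))² = ((-79 - (-2 - 5 - 8/3)) + (8 - 104))² = ((-79 - 1*(-29/3)) - 96)² = ((-79 + 29/3) - 96)² = (-208/3 - 96)² = (-496/3)² = 246016/9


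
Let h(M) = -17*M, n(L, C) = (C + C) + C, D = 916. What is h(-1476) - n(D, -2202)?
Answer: 31698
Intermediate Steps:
n(L, C) = 3*C (n(L, C) = 2*C + C = 3*C)
h(-1476) - n(D, -2202) = -17*(-1476) - 3*(-2202) = 25092 - 1*(-6606) = 25092 + 6606 = 31698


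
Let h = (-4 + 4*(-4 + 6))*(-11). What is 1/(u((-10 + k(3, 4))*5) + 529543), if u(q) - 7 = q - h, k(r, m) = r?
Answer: 1/529559 ≈ 1.8884e-6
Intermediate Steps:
h = -44 (h = (-4 + 4*2)*(-11) = (-4 + 8)*(-11) = 4*(-11) = -44)
u(q) = 51 + q (u(q) = 7 + (q - 1*(-44)) = 7 + (q + 44) = 7 + (44 + q) = 51 + q)
1/(u((-10 + k(3, 4))*5) + 529543) = 1/((51 + (-10 + 3)*5) + 529543) = 1/((51 - 7*5) + 529543) = 1/((51 - 35) + 529543) = 1/(16 + 529543) = 1/529559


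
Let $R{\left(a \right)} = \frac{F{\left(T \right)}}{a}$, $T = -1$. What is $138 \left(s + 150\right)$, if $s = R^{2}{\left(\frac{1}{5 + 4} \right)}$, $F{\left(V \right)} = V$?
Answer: $31878$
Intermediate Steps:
$R{\left(a \right)} = - \frac{1}{a}$
$s = 81$ ($s = \left(- \frac{1}{\frac{1}{5 + 4}}\right)^{2} = \left(- \frac{1}{\frac{1}{9}}\right)^{2} = \left(\left(-1\right) 9\right)^{2} = \left(-9\right)^{2} = 81$)
$138 \left(s + 150\right) = 138 \left(81 + 150\right) = 138 \cdot 231 = 31878$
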